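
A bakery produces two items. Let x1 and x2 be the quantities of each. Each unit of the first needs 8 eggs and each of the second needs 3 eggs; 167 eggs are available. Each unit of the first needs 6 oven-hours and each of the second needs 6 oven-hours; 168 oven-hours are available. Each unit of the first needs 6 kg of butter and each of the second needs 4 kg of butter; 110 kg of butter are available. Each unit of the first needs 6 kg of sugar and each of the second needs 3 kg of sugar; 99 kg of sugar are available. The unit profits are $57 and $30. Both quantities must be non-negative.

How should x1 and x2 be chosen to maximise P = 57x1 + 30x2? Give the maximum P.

x1 = 11, x2 = 11, maximum P = 957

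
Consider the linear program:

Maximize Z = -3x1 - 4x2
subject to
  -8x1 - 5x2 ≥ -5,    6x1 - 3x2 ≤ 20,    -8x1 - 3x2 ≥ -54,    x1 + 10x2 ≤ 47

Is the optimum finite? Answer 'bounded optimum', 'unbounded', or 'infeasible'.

unbounded

From the feasible point (115/54, -65/27), moving in the direction (-10, 1) keeps every constraint satisfied while Z increases without bound.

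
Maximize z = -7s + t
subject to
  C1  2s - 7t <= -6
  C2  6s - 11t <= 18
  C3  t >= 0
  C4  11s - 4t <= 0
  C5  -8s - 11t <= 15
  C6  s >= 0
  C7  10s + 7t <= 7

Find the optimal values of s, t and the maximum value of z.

Vertices and z = -7s + t:
  (0, 6/7) → z = 6/7
  (1/12, 37/42) → z = 25/84
  (0, 1) → z = 1

At the optimal vertex, s = 0 and 10s + 7t = 7.
Solving simultaneously gives s = 0, t = 1.

s = 0, t = 1, maximum z = 1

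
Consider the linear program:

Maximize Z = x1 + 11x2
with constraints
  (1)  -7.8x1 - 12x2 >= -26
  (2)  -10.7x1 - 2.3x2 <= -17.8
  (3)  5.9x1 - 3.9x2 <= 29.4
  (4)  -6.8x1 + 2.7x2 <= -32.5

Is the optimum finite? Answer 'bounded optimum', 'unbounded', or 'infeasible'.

bounded optimum

Feasible corners and Z = x1 + 11x2:
  (7570/1687, -3796/5061) → Z = -19046/5061
  (130/29, -65/87) → Z = -325/87
  (1579/353, -817/1059) → Z = -4250/1059
The feasible region has finitely many vertices and no improving ray; the maximum is -325/87 at (130/29, -65/87).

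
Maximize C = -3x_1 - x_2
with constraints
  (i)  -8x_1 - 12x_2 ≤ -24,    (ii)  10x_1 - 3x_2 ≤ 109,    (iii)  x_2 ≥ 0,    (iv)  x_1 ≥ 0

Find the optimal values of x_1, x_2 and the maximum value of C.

x_1 = 0, x_2 = 2, maximum C = -2

Corner points and C = -3x_1 - x_2:
  (3, 0) → C = -9
  (0, 2) → C = -2
  (109/10, 0) → C = -327/10
The feasible region is unbounded (it extends along (0, 1), (3, 10)), but C strictly decreases along every unbounded feasible direction, so there is no improving ray and the maximum is attained at a vertex.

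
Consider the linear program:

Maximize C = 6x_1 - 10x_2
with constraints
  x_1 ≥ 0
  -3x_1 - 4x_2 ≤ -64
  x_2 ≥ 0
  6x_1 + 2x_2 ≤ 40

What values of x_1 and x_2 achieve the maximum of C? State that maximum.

Feasible corners and C = 6x_1 - 10x_2:
  (0, 16) → C = -160
  (0, 20) → C = -200
  (16/9, 44/3) → C = -136

At the optimal vertex, -3x_1 - 4x_2 = -64 and 6x_1 + 2x_2 = 40.
Solving simultaneously gives x_1 = 16/9, x_2 = 44/3.

x_1 = 16/9, x_2 = 44/3, maximum C = -136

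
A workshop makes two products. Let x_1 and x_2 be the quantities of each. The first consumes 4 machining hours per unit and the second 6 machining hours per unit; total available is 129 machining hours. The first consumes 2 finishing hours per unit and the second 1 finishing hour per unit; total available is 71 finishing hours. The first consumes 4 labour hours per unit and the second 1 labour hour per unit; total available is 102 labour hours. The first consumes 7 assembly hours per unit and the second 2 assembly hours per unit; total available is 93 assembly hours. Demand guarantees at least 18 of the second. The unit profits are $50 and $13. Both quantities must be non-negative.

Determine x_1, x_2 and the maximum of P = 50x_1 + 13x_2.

x_1 = 21/4, x_2 = 18, maximum P = 993/2

At the optimal vertex, 4x_1 + 6x_2 = 129 and x_2 = 18.
Solving simultaneously gives x_1 = 21/4, x_2 = 18.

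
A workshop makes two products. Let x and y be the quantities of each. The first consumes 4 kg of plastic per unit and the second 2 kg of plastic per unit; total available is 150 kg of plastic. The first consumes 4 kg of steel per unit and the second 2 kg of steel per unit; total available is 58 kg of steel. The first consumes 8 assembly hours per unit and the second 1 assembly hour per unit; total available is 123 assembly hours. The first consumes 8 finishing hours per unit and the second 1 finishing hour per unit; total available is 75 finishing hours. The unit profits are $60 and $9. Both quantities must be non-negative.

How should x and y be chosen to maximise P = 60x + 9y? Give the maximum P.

x = 23/3, y = 41/3, maximum P = 583

Feasible corners and P = 60x + 9y:
  (0, 0) → P = 0
  (0, 29) → P = 261
  (75/8, 0) → P = 1125/2
  (23/3, 41/3) → P = 583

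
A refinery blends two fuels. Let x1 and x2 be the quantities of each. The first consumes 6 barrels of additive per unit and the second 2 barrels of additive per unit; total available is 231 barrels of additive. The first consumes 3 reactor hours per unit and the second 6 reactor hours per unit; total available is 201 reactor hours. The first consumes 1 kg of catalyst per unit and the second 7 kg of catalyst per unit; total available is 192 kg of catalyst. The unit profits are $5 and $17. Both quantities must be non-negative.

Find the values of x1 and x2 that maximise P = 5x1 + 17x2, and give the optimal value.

x1 = 17, x2 = 25, maximum P = 510

Feasible corners and P = 5x1 + 17x2:
  (0, 0) → P = 0
  (0, 192/7) → P = 3264/7
  (77/2, 0) → P = 385/2
  (164/5, 171/10) → P = 4547/10
  (17, 25) → P = 510

The binding constraints are 3x1 + 6x2 = 201 and x1 + 7x2 = 192.
Solving simultaneously gives x1 = 17, x2 = 25.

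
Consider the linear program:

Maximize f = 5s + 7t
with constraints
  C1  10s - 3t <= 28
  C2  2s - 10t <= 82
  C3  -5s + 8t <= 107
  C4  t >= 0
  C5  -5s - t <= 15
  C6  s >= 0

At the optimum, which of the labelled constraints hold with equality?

Corner points and f = 5s + 7t:
  (109/13, 242/13) → f = 2239/13
  (14/5, 0) → f = 14
  (0, 107/8) → f = 749/8
  (0, 0) → f = 0

The maximum is at (109/13, 242/13). Substituting into each constraint, equality holds for C1 and C3; the remaining constraints have slack.

C1 and C3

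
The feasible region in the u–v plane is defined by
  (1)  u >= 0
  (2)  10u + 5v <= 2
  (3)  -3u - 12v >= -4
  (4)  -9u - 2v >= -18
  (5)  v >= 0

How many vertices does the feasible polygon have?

4

The feasible vertices (each the meet of two boundaries and inside every other half-plane) are:
  (0, 1/3)
  (0, 0)
  (4/105, 34/105)
  (1/5, 0)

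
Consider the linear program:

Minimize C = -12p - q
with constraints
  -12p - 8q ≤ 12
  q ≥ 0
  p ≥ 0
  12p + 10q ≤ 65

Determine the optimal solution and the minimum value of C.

Extreme points and C = -12p - q:
  (0, 0) → C = 0
  (65/12, 0) → C = -65
  (0, 13/2) → C = -13/2

At the optimal vertex, q = 0 and 12p + 10q = 65.
Solving simultaneously gives p = 65/12, q = 0.

p = 65/12, q = 0, minimum C = -65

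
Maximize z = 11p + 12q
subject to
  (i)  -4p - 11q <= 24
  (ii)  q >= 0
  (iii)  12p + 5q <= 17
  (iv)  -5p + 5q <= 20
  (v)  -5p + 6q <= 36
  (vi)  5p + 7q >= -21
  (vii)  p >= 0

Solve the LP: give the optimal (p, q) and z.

p = 0, q = 17/5, maximum z = 204/5

Vertices and z = 11p + 12q:
  (17/12, 0) → z = 187/12
  (0, 0) → z = 0
  (0, 17/5) → z = 204/5

At the optimal vertex, 12p + 5q = 17 and p = 0.
Solving simultaneously gives p = 0, q = 17/5.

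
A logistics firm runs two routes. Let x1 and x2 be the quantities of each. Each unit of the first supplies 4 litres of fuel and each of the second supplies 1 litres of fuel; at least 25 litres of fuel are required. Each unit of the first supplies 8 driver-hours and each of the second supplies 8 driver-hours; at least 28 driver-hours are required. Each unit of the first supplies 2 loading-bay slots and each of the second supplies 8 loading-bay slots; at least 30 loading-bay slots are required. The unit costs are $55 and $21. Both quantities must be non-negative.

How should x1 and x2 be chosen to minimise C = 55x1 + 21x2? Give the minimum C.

The feasible region is unbounded (it extends along (0, 1), (1, 0)), but C strictly increases along every unbounded feasible direction, so there is no improving ray and the minimum is attained at a vertex.

The optimum lies where 4x1 + x2 = 25 and 2x1 + 8x2 = 30.
Solving simultaneously gives x1 = 17/3, x2 = 7/3.

x1 = 17/3, x2 = 7/3, minimum C = 1082/3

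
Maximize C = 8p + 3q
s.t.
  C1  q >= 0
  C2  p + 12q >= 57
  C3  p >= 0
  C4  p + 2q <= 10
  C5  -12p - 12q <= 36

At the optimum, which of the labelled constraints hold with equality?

Feasible corners and C = 8p + 3q:
  (0, 19/4) → C = 57/4
  (3/5, 47/10) → C = 189/10
  (0, 5) → C = 15

The maximum is at (3/5, 47/10). Substituting into each constraint, equality holds for C2 and C4; the remaining constraints have slack.

C2 and C4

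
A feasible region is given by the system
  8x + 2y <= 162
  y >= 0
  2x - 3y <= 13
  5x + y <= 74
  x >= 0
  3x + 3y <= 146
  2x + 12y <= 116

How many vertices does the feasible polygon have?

5

Intersecting each pair of boundary lines and keeping only the points that satisfy every inequality leaves:
  (13/2, 0)
  (0, 0)
  (235/17, 83/17)
  (386/29, 216/29)
  (0, 29/3)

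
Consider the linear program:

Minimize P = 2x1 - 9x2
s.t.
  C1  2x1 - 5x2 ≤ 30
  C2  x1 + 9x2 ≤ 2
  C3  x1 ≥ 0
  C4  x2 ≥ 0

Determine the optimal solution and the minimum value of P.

x1 = 0, x2 = 2/9, minimum P = -2

Extreme points and P = 2x1 - 9x2:
  (0, 2/9) → P = -2
  (2, 0) → P = 4
  (0, 0) → P = 0

At the optimal vertex, x1 + 9x2 = 2 and x1 = 0.
Solving simultaneously gives x1 = 0, x2 = 2/9.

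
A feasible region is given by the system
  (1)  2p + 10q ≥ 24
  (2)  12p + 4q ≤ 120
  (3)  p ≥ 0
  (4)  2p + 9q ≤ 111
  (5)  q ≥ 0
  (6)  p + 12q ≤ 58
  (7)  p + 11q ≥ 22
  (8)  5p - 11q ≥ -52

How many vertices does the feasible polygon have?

Pairwise boundary intersections that survive every other constraint:
  (0, 12/5)
  (11/3, 5/3)
  (302/35, 144/35)
  (77/8, 9/8)
  (0, 52/11)
  (14/71, 342/71)

6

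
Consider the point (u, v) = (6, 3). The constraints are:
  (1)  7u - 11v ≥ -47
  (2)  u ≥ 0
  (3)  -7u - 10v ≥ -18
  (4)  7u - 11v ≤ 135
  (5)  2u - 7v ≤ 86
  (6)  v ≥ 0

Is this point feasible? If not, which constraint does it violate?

Constraint (3): -7u - 10v = -72, which is not ≥ -18. All other constraints are satisfied.

not feasible — violates (3)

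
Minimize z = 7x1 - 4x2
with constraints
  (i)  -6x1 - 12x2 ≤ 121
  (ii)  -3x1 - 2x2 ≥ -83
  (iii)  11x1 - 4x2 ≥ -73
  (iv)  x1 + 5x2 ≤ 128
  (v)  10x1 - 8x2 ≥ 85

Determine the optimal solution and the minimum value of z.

Vertices and z = 7x1 - 4x2:
  (619/12, -287/8) → z = 6055/12
  (13/42, -215/21) → z = 1811/42
  (417/22, 575/44) → z = 1769/22

x1 = 13/42, x2 = -215/21, minimum z = 1811/42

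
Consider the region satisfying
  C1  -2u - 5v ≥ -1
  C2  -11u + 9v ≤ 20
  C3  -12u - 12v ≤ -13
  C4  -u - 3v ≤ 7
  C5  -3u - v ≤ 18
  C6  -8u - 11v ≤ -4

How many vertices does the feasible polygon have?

The feasible vertices (each the meet of two boundaries and inside every other half-plane) are:
  (53/36, -7/18)
  (38, -15)
  (95/36, -14/9)
  (89/13, -60/13)

4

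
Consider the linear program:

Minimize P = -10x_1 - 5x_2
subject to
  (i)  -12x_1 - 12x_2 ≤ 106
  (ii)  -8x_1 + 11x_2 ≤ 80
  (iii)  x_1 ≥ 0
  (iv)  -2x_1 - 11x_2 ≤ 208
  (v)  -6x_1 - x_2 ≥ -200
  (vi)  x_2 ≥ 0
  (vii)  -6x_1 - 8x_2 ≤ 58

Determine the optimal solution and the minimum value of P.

x_1 = 1060/37, x_2 = 1040/37, minimum P = -15800/37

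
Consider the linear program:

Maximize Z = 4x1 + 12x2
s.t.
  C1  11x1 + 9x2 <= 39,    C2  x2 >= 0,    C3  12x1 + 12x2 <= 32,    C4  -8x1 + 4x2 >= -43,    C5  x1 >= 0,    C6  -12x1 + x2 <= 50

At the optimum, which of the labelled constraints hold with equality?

Extreme points and Z = 4x1 + 12x2:
  (8/3, 0) → Z = 32/3
  (0, 0) → Z = 0
  (0, 8/3) → Z = 32

The maximum is at (0, 8/3). Substituting into each constraint, equality holds for C3 and C5; the remaining constraints have slack.

C3 and C5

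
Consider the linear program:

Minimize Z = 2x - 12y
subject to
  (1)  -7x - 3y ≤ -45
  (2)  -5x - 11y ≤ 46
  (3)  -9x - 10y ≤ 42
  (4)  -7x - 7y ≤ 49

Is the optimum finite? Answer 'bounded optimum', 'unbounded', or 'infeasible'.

unbounded

From the feasible point (633/62, -547/62), moving in the direction (-3, 7) keeps every constraint satisfied while Z decreases without bound.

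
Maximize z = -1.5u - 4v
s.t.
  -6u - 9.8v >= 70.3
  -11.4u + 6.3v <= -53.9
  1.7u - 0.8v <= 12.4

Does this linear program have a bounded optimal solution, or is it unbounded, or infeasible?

unbounded

From the feasible point (1219/2136, -18747/2492), moving in the direction (-6.3, -11.4) keeps every constraint satisfied while z increases without bound.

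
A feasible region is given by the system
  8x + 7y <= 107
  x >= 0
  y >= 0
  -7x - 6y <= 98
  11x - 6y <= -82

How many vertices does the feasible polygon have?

Of the 10 pairwise boundary intersections, those satisfying every inequality are:
  (0, 107/7)
  (68/125, 1833/125)
  (0, 41/3)

3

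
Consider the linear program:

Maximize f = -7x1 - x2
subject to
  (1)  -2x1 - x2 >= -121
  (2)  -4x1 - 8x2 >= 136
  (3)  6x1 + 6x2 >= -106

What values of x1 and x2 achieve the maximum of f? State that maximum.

Feasible corners and f = -7x1 - x2:
  (92, -63) → f = -581
  (416/3, -469/3) → f = -2443/3
  (-4/3, -49/3) → f = 77/3

The binding constraints are -4x1 - 8x2 = 136 and 6x1 + 6x2 = -106.
Solving simultaneously gives x1 = -4/3, x2 = -49/3.

x1 = -4/3, x2 = -49/3, maximum f = 77/3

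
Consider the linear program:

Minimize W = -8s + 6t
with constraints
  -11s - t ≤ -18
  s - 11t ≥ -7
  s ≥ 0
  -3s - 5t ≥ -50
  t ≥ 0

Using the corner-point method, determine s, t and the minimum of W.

s = 50/3, t = 0, minimum W = -400/3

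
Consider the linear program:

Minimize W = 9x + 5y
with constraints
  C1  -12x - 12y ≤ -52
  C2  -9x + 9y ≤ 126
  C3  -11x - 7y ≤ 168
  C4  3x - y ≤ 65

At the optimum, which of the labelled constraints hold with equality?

Extreme points and W = 9x + 5y:
  (-29/6, 55/6) → W = 7/3
  (52/3, -13) → W = 91
  (79/2, 107/2) → W = 623

The minimum is at (-29/6, 55/6). Substituting into each constraint, equality holds for C1 and C2; the remaining constraints have slack.

C1 and C2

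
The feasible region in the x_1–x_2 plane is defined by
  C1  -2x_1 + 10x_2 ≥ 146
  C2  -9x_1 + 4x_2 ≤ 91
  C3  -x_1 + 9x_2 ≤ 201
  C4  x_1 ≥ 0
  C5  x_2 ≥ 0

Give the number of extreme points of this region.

3

The feasible vertices (each the meet of two boundaries and inside every other half-plane) are:
  (87, 32)
  (0, 73/5)
  (0, 67/3)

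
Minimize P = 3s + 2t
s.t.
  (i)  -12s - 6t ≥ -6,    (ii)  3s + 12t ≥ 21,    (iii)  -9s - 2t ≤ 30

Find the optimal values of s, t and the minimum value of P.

s = -67/17, t = 93/34, minimum P = -108/17

Feasible corners and P = 3s + 2t:
  (-3/7, 13/7) → P = 17/7
  (-32/5, 69/5) → P = 42/5
  (-67/17, 93/34) → P = -108/17

At the optimal vertex, 3s + 12t = 21 and -9s - 2t = 30.
Solving simultaneously gives s = -67/17, t = 93/34.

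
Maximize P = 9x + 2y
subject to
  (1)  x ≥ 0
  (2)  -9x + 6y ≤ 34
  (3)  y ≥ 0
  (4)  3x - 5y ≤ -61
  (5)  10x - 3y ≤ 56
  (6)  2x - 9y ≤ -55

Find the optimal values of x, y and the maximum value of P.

x = 146/11, y = 844/33, maximum P = 5630/33

The binding constraints are -9x + 6y = 34 and 10x - 3y = 56.
Solving simultaneously gives x = 146/11, y = 844/33.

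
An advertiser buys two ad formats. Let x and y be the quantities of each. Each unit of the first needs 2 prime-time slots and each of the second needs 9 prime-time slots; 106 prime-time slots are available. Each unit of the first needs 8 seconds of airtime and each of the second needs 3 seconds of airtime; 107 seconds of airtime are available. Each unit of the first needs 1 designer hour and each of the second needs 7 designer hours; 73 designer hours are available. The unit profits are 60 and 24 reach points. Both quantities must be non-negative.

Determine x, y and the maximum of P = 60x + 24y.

Feasible corners and P = 60x + 24y:
  (0, 0) → P = 0
  (0, 73/7) → P = 1752/7
  (107/8, 0) → P = 1605/2
  (10, 9) → P = 816

The optimum lies where 8x + 3y = 107 and x + 7y = 73.
Solving simultaneously gives x = 10, y = 9.

x = 10, y = 9, maximum P = 816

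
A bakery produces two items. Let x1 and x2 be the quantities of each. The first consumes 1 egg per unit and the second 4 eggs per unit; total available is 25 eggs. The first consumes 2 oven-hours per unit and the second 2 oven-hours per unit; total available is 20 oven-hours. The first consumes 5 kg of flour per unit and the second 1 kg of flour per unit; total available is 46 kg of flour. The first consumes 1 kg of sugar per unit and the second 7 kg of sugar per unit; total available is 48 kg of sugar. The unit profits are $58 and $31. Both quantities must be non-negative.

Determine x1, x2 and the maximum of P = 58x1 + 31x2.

x1 = 9, x2 = 1, maximum P = 553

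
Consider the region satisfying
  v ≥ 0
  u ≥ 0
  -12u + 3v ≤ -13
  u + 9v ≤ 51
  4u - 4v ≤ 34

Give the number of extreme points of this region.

4

Pairwise boundary intersections that survive every other constraint:
  (13/12, 0)
  (17/2, 0)
  (90/37, 599/111)
  (51/4, 17/4)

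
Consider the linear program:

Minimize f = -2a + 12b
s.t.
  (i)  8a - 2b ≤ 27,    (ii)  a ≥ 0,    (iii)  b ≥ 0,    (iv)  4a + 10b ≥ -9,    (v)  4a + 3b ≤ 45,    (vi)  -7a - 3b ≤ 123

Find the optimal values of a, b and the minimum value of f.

a = 27/8, b = 0, minimum f = -27/4

Feasible corners and f = -2a + 12b:
  (27/8, 0) → f = -27/4
  (171/32, 63/8) → f = 1341/16
  (0, 0) → f = 0
  (0, 15) → f = 180

At the optimal vertex, 8a - 2b = 27 and b = 0.
Solving simultaneously gives a = 27/8, b = 0.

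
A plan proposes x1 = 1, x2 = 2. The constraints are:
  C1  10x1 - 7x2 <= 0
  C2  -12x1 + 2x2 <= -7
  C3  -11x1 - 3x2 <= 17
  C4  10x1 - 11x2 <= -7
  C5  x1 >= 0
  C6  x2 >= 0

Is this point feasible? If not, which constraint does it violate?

C1: -4 ≤ 0 ✓
C2: -8 ≤ -7 ✓
C3: -17 ≤ 17 ✓
C4: -12 ≤ -7 ✓
C5: 1 ≥ 0 ✓
C6: 2 ≥ 0 ✓

feasible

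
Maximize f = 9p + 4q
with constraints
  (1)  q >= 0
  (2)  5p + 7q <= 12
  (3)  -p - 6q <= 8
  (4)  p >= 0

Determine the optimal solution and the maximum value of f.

Extreme points and f = 9p + 4q:
  (12/5, 0) → f = 108/5
  (0, 0) → f = 0
  (0, 12/7) → f = 48/7

p = 12/5, q = 0, maximum f = 108/5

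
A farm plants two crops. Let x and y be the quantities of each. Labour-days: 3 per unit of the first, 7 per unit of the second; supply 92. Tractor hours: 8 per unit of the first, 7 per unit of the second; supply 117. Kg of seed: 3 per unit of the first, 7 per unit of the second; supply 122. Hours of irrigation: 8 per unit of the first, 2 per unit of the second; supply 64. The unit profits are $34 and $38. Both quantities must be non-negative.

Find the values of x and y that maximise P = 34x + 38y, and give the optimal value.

The optimum lies where 3x + 7y = 92 and 8x + 7y = 117.
Solving simultaneously gives x = 5, y = 11.

x = 5, y = 11, maximum P = 588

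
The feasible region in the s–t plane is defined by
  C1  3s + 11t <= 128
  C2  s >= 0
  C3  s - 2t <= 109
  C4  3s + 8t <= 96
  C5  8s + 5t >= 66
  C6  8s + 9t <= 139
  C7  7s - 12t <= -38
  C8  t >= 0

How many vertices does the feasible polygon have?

Of the 28 pairwise boundary intersections, those satisfying every inequality are:
  (32/9, 32/3)
  (86/73, 826/73)
  (248/37, 351/37)
  (602/131, 766/131)
  (442/53, 1277/159)

5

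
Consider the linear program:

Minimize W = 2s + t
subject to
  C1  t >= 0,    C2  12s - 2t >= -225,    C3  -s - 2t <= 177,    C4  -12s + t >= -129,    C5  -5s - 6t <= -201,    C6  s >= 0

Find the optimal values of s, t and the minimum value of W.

Extreme points and W = 2s + t:
  (161/4, 354) → W = 869/2
  (0, 225/2) → W = 225/2
  (975/77, 1767/77) → W = 531/11
  (0, 67/2) → W = 67/2

The optimum lies where -5s - 6t = -201 and s = 0.
Solving simultaneously gives s = 0, t = 67/2.

s = 0, t = 67/2, minimum W = 67/2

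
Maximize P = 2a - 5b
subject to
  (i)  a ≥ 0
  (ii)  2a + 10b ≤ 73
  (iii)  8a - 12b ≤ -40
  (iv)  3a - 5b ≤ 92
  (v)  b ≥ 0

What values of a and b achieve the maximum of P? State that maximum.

The binding constraints are a = 0 and 8a - 12b = -40.
Solving simultaneously gives a = 0, b = 10/3.

a = 0, b = 10/3, maximum P = -50/3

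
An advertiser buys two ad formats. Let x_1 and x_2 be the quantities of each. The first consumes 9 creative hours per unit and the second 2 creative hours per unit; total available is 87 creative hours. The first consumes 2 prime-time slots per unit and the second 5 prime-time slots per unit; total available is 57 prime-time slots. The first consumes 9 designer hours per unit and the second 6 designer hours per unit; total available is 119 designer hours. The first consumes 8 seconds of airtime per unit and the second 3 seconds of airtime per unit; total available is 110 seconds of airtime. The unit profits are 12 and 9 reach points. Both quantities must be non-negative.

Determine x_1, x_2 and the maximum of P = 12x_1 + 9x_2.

x_1 = 23/3, x_2 = 25/3, maximum P = 167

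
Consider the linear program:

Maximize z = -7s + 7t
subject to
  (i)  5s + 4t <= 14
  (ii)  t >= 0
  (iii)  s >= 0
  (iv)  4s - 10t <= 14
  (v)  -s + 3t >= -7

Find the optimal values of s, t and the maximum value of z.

Feasible corners and z = -7s + 7t:
  (14/5, 0) → z = -98/5
  (0, 7/2) → z = 49/2
  (0, 0) → z = 0

s = 0, t = 7/2, maximum z = 49/2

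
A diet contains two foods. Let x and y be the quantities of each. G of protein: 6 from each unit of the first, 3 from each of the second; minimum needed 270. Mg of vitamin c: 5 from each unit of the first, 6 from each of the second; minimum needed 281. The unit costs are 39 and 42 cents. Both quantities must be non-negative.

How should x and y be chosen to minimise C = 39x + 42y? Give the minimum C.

x = 37, y = 16, minimum C = 2115

Feasible corners and C = 39x + 42y:
  (0, 90) → C = 3780
  (281/5, 0) → C = 10959/5
  (37, 16) → C = 2115
The feasible region is unbounded (it extends along (0, 1), (1, 0)), but C strictly increases along every unbounded feasible direction, so there is no improving ray and the minimum is attained at a vertex.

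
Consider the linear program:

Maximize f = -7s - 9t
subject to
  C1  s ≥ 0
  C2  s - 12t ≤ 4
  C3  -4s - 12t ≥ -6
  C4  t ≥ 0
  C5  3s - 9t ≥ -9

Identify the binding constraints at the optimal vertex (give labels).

C1 and C4

Vertices and f = -7s - 9t:
  (0, 1/2) → f = -9/2
  (0, 0) → f = 0
  (3/2, 0) → f = -21/2

The maximum is at (0, 0). Substituting into each constraint, equality holds for C1 and C4; the remaining constraints have slack.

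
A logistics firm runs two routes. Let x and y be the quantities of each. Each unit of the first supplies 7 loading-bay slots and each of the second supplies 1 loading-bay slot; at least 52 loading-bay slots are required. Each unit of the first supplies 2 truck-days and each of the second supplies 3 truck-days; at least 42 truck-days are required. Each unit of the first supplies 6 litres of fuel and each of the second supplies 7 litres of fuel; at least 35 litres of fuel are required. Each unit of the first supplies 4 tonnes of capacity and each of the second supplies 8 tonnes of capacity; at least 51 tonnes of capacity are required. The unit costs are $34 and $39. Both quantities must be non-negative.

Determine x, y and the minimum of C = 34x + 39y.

x = 6, y = 10, minimum C = 594

Corner points and C = 34x + 39y:
  (0, 52) → C = 2028
  (21, 0) → C = 714
  (6, 10) → C = 594
The feasible region is unbounded (it extends along (0, 1), (1, 0)), but C strictly increases along every unbounded feasible direction, so there is no improving ray and the minimum is attained at a vertex.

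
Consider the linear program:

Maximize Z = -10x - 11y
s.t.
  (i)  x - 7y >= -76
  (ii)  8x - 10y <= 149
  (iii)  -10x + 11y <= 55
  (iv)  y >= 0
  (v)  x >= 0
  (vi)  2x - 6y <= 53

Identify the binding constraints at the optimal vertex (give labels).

(iv) and (v)

Vertices and Z = -10x - 11y:
  (1803/46, 757/46) → Z = -26357/46
  (451/59, 705/59) → Z = -12265/59
  (149/8, 0) → Z = -745/4
  (0, 5) → Z = -55
  (0, 0) → Z = 0

The maximum is at (0, 0). Substituting into each constraint, equality holds for (iv) and (v); the remaining constraints have slack.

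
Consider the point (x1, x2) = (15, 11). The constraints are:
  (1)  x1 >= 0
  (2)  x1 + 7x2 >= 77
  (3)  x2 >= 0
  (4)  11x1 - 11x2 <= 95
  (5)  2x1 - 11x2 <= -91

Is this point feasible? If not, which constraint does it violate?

(1): 15 ≥ 0 ✓
(2): 92 ≥ 77 ✓
(3): 11 ≥ 0 ✓
(4): 44 ≤ 95 ✓
(5): -91 ≤ -91 ✓

feasible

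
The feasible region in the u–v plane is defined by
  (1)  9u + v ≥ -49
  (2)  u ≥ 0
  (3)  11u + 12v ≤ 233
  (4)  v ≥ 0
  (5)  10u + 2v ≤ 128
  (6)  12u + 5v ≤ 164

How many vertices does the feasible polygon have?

5

The feasible vertices (each the meet of two boundaries and inside every other half-plane) are:
  (0, 233/12)
  (0, 0)
  (803/89, 992/89)
  (64/5, 0)
  (12, 4)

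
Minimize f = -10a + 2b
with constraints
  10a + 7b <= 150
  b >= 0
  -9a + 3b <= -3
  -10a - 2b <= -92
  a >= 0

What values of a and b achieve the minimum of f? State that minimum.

Vertices and f = -10a + 2b:
  (15, 0) → f = -150
  (172/25, 58/5) → f = -228/5
  (46/5, 0) → f = -92

The binding constraints are 10a + 7b = 150 and b = 0.
Solving simultaneously gives a = 15, b = 0.

a = 15, b = 0, minimum f = -150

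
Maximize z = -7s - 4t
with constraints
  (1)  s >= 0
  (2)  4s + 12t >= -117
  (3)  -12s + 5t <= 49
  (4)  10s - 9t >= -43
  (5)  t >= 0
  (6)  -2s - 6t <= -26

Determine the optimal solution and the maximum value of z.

Vertices and z = -7s - 4t:
  (0, 43/9) → z = -172/9
  (0, 13/3) → z = -52/3
  (13, 0) → z = -91
The feasible region is unbounded (it extends along (9, 10), (1, 0)), but z strictly decreases along every unbounded feasible direction, so there is no improving ray and the maximum is attained at a vertex.

The optimum lies where s = 0 and -2s - 6t = -26.
Solving simultaneously gives s = 0, t = 13/3.

s = 0, t = 13/3, maximum z = -52/3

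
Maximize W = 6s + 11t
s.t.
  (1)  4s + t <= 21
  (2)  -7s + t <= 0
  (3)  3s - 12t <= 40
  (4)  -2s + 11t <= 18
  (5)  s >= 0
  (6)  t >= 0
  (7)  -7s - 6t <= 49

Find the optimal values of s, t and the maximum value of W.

Vertices and W = 6s + 11t:
  (213/46, 57/23) → W = 1266/23
  (21/4, 0) → W = 63/2
  (6/25, 42/25) → W = 498/25
  (0, 0) → W = 0

The optimum lies where 4s + t = 21 and -2s + 11t = 18.
Solving simultaneously gives s = 213/46, t = 57/23.

s = 213/46, t = 57/23, maximum W = 1266/23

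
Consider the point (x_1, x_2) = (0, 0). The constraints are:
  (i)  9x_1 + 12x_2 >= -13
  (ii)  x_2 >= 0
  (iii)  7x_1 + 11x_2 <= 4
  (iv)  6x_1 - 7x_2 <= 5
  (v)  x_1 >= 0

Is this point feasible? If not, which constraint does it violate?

(i): 0 ≥ -13 ✓
(ii): 0 ≥ 0 ✓
(iii): 0 ≤ 4 ✓
(iv): 0 ≤ 5 ✓
(v): 0 ≥ 0 ✓

feasible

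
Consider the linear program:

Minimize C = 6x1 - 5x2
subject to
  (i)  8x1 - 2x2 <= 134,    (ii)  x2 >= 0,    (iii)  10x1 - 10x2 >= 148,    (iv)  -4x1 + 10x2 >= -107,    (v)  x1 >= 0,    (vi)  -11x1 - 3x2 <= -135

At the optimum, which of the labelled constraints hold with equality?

Vertices and C = 6x1 - 5x2:
  (67/4, 0) → C = 201/2
  (87/5, 13/5) → C = 457/5
  (74/5, 0) → C = 444/5

The minimum is at (74/5, 0). Substituting into each constraint, equality holds for (ii) and (iii); the remaining constraints have slack.

(ii) and (iii)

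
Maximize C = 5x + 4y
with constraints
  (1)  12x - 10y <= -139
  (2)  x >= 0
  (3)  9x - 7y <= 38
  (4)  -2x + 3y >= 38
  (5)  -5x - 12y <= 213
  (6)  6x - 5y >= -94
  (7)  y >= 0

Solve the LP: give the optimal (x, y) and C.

x = 848/3, y = 358, maximum C = 8536/3

Vertices and C = 5x + 4y:
  (0, 139/10) → C = 278/5
  (451/2, 569/2) → C = 4531/2
  (0, 94/5) → C = 376/5
  (848/3, 358) → C = 8536/3

At the optimal vertex, 9x - 7y = 38 and 6x - 5y = -94.
Solving simultaneously gives x = 848/3, y = 358.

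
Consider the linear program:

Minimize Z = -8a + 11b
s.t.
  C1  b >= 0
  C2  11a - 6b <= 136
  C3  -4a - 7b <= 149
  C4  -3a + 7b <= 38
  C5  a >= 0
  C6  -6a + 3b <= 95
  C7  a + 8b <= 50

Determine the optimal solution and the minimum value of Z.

a = 136/11, b = 0, minimum Z = -1088/11

Extreme points and Z = -8a + 11b:
  (136/11, 0) → Z = -1088/11
  (0, 0) → Z = 0
  (694/47, 207/47) → Z = -3275/47
  (0, 38/7) → Z = 418/7
  (46/31, 188/31) → Z = 1700/31

At the optimal vertex, b = 0 and 11a - 6b = 136.
Solving simultaneously gives a = 136/11, b = 0.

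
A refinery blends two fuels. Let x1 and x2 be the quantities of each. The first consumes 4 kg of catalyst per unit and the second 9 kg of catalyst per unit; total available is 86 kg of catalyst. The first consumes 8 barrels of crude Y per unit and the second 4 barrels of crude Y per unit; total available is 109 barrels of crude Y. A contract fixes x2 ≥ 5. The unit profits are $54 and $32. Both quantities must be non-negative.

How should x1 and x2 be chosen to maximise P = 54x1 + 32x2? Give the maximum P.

x1 = 41/4, x2 = 5, maximum P = 1427/2

Corner points and P = 54x1 + 32x2:
  (0, 86/9) → P = 2752/9
  (0, 5) → P = 160
  (41/4, 5) → P = 1427/2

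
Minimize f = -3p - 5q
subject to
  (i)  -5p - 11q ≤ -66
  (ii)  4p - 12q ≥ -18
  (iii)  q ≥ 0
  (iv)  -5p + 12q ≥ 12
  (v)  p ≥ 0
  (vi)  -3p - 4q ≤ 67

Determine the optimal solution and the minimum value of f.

Extreme points and f = -3p - 5q:
  (297/52, 177/52) → f = -444/13
  (132/23, 78/23) → f = -786/23
  (6, 7/2) → f = -71/2

p = 6, q = 7/2, minimum f = -71/2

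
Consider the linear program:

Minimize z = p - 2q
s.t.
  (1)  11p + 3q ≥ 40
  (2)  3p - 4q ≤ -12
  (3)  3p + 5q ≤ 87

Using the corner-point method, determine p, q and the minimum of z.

p = -61/46, q = 837/46, minimum z = -1735/46

Extreme points and z = p - 2q:
  (124/53, 252/53) → z = -380/53
  (-61/46, 837/46) → z = -1735/46
  (32/3, 11) → z = -34/3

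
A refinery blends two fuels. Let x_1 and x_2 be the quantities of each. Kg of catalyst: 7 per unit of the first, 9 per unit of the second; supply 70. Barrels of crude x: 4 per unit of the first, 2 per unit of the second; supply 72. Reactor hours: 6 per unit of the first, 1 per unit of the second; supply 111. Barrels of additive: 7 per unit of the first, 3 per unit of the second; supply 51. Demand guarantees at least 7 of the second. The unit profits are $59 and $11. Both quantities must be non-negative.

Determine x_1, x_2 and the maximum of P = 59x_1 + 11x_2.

x_1 = 1, x_2 = 7, maximum P = 136

Vertices and P = 59x_1 + 11x_2:
  (0, 70/9) → P = 770/9
  (0, 7) → P = 77
  (1, 7) → P = 136

The binding constraints are 7x_1 + 9x_2 = 70 and x_2 = 7.
Solving simultaneously gives x_1 = 1, x_2 = 7.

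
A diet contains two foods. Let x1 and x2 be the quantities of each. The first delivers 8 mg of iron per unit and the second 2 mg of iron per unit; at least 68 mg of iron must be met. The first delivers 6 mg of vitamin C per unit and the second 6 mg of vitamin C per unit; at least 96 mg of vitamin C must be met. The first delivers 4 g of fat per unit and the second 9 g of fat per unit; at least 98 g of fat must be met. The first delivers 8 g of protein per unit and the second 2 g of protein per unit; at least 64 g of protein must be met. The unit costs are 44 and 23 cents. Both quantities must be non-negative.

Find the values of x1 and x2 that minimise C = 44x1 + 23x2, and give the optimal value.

Feasible corners and C = 44x1 + 23x2:
  (0, 34) → C = 782
  (49/2, 0) → C = 1078
  (6, 10) → C = 494
  (46/5, 34/5) → C = 2806/5
The feasible region is unbounded (it extends along (0, 1), (1, 0)), but C strictly increases along every unbounded feasible direction, so there is no improving ray and the minimum is attained at a vertex.

x1 = 6, x2 = 10, minimum C = 494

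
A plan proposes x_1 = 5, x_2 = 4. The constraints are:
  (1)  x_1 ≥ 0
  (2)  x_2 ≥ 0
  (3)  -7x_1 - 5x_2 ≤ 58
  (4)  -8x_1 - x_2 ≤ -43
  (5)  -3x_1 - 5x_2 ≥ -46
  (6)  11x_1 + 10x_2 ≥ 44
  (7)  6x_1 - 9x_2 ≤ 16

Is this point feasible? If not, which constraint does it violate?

(1): 5 ≥ 0 ✓
(2): 4 ≥ 0 ✓
(3): -55 ≤ 58 ✓
(4): -44 ≤ -43 ✓
(5): -35 ≥ -46 ✓
(6): 95 ≥ 44 ✓
(7): -6 ≤ 16 ✓

feasible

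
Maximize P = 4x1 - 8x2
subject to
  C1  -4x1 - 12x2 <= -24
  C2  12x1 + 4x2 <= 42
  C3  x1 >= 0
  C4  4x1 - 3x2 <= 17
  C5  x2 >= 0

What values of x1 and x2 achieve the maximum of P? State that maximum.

x1 = 51/16, x2 = 15/16, maximum P = 21/4

Extreme points and P = 4x1 - 8x2:
  (51/16, 15/16) → P = 21/4
  (0, 2) → P = -16
  (0, 21/2) → P = -84

At the optimal vertex, -4x1 - 12x2 = -24 and 12x1 + 4x2 = 42.
Solving simultaneously gives x1 = 51/16, x2 = 15/16.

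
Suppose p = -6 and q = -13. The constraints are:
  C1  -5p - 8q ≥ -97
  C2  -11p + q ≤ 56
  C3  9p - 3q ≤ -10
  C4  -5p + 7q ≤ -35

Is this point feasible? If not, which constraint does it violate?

feasible

C1: 134 ≥ -97 ✓
C2: 53 ≤ 56 ✓
C3: -15 ≤ -10 ✓
C4: -61 ≤ -35 ✓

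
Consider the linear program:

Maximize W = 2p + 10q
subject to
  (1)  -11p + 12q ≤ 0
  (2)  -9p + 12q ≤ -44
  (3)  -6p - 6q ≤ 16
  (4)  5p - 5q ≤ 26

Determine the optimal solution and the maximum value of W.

p = 92/15, q = 14/15, maximum W = 108/5

Vertices and W = 2p + 10q:
  (4/7, -68/21) → W = -656/21
  (92/15, 14/15) → W = 108/5
  (19/15, -59/15) → W = -184/5

The binding constraints are -9p + 12q = -44 and 5p - 5q = 26.
Solving simultaneously gives p = 92/15, q = 14/15.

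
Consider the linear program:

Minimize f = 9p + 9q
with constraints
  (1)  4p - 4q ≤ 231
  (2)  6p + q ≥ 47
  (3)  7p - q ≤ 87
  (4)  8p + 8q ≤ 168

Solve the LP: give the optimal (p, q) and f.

Vertices and f = 9p + 9q:
  (134/13, -193/13) → f = -531/13
  (26/5, 79/5) → f = 189
  (27/2, 15/2) → f = 189

The binding constraints are 6p + q = 47 and 7p - q = 87.
Solving simultaneously gives p = 134/13, q = -193/13.

p = 134/13, q = -193/13, minimum f = -531/13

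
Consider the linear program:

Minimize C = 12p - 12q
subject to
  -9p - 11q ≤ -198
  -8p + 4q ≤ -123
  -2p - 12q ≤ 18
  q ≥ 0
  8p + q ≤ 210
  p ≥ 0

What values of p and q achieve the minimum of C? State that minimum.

Feasible corners and C = 12p - 12q:
  (2145/124, 477/124) → C = 5004/31
  (22, 0) → C = 264
  (963/40, 87/5) → C = 801/10
  (105/4, 0) → C = 315

The optimum lies where -8p + 4q = -123 and 8p + q = 210.
Solving simultaneously gives p = 963/40, q = 87/5.

p = 963/40, q = 87/5, minimum C = 801/10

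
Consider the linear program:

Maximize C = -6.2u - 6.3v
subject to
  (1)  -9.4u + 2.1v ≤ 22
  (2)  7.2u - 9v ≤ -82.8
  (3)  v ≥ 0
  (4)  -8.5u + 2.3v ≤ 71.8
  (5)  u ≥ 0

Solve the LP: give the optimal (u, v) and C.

Vertices and C = -6.2u - 6.3v:
  (10018/377, 48792/377) → C = -1847506/1885
  (0, 220/21) → C = -66
  (0, 46/5) → C = -1449/25
The feasible region is unbounded (it extends along (23, 85), (5, 4)), but C strictly decreases along every unbounded feasible direction, so there is no improving ray and the maximum is attained at a vertex.

At the optimal vertex, 7.2u - 9v = -82.8 and u = 0.
Solving simultaneously gives u = 0, v = 46/5.

u = 0, v = 9.2, maximum C = -57.96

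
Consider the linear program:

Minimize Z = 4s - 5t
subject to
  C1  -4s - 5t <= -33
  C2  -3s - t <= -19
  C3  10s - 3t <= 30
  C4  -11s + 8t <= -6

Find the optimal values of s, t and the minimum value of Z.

Corner points and Z = 4s - 5t:
  (87/19, 100/19) → Z = -8
  (158/35, 191/35) → Z = -323/35
  (222/47, 270/47) → Z = -462/47

At the optimal vertex, 10s - 3t = 30 and -11s + 8t = -6.
Solving simultaneously gives s = 222/47, t = 270/47.

s = 222/47, t = 270/47, minimum Z = -462/47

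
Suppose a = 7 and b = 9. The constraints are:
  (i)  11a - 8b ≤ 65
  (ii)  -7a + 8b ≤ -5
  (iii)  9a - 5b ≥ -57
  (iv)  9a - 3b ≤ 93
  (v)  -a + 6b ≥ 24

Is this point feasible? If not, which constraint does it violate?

not feasible — violates (ii)

Constraint (ii): -7a + 8b = 23, which is not ≤ -5. All other constraints are satisfied.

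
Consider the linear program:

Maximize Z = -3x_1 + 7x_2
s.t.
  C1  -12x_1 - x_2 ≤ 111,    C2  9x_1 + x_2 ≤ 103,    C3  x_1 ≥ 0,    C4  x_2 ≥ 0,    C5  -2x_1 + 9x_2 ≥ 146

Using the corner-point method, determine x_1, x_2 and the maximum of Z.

x_1 = 0, x_2 = 103, maximum Z = 721

Feasible corners and Z = -3x_1 + 7x_2:
  (0, 103) → Z = 721
  (781/83, 1520/83) → Z = 8297/83
  (0, 146/9) → Z = 1022/9

At the optimal vertex, 9x_1 + x_2 = 103 and x_1 = 0.
Solving simultaneously gives x_1 = 0, x_2 = 103.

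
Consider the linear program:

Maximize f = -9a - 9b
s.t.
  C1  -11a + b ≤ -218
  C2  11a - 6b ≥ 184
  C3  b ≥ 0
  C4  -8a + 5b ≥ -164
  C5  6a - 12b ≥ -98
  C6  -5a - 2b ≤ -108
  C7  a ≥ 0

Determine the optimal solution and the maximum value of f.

a = 868/41, b = 44/41, maximum f = -8208/41

Feasible corners and f = -9a - 9b:
  (1124/55, 34/5) → f = -13482/55
  (544/27, 98/27) → f = -214
  (233/8, 1091/48) → f = -7467/16
  (1229/33, 884/33) → f = -6339/11
  (868/41, 44/41) → f = -8208/41

The optimum lies where -8a + 5b = -164 and -5a - 2b = -108.
Solving simultaneously gives a = 868/41, b = 44/41.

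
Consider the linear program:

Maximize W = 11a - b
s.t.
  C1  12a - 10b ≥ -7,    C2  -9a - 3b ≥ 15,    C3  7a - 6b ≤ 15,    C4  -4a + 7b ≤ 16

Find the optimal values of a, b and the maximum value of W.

a = -3/5, b = -16/5, maximum W = -17/5

Feasible corners and W = 11a - b:
  (-19/14, -13/14) → W = -14
  (-96, -229/2) → W = -1883/2
  (-3/5, -16/5) → W = -17/5

The optimum lies where -9a - 3b = 15 and 7a - 6b = 15.
Solving simultaneously gives a = -3/5, b = -16/5.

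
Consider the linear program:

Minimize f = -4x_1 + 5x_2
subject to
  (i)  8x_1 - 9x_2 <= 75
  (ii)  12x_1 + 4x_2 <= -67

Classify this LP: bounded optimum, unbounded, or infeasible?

unbounded

From the feasible point (-303/140, -359/35), moving in the direction (-9, -8) keeps every constraint satisfied while f decreases without bound.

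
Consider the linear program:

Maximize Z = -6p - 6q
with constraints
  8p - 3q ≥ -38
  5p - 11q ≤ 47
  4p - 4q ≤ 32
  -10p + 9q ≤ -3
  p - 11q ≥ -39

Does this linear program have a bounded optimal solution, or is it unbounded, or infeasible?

Corner points and Z = -6p - 6q:
  (41/6, -7/6) → Z = -34
  (-6, -7) → Z = 78
  (127/10, 47/10) → Z = -522/5
  (384/101, 393/101) → Z = -4662/101
The feasible region has finitely many vertices and no improving ray; the maximum is 78 at (-6, -7).

bounded optimum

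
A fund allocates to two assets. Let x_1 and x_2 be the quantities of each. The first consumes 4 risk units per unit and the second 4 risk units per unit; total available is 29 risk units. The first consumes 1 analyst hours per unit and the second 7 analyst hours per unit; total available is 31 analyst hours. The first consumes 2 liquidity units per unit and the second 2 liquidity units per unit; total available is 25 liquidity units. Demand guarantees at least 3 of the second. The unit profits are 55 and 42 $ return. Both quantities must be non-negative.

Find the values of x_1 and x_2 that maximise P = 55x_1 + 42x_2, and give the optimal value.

x_1 = 17/4, x_2 = 3, maximum P = 1439/4

Corner points and P = 55x_1 + 42x_2:
  (0, 31/7) → P = 186
  (0, 3) → P = 126
  (79/24, 95/24) → P = 8335/24
  (17/4, 3) → P = 1439/4

The binding constraints are 4x_1 + 4x_2 = 29 and x_2 = 3.
Solving simultaneously gives x_1 = 17/4, x_2 = 3.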